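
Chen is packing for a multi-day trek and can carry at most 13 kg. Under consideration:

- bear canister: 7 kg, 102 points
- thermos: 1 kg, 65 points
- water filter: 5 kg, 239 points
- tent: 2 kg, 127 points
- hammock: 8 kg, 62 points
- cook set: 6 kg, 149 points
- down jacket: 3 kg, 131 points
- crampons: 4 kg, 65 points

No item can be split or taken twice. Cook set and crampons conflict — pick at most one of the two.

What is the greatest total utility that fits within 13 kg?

Taking thermos + water filter + tent + down jacket: 11 kg used, 562 in utility.
Every other selection either busts 13 kg or breaks a pairing rule or fails to beat 562.

562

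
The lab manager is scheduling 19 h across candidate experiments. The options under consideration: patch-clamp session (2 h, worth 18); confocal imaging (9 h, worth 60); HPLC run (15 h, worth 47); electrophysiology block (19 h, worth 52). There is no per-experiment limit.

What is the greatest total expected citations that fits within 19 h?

162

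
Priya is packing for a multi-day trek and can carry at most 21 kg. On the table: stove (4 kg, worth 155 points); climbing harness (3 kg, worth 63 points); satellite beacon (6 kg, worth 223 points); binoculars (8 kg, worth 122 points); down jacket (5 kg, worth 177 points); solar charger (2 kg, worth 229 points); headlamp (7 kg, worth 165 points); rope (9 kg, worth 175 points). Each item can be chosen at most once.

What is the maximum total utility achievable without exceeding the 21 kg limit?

847

Taking stove + climbing harness + satellite beacon + down jacket + solar charger: 20 kg used, 847 in utility.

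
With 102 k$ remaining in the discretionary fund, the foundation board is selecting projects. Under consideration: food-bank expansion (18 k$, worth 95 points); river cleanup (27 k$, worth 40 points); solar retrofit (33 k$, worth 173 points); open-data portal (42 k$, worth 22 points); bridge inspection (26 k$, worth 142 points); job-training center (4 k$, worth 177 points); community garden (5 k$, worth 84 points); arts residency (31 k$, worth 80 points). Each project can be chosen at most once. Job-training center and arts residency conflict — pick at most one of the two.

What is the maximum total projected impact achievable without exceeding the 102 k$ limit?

671

The ratio ordering already packs tightly: food-bank expansion + solar retrofit + bridge inspection + job-training center + community garden, 86 k$, 671.
Nothing else feasible within 102 k$ beats 671.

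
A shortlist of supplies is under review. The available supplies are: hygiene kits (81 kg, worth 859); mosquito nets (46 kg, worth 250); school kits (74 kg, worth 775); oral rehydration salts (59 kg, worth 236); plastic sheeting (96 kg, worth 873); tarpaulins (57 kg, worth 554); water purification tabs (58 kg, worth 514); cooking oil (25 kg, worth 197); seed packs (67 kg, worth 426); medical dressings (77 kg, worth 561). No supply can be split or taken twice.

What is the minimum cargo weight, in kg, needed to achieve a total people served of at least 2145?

Need the lightest bundle worth ≥ 2145.
hygiene kits + school kits + tarpaulins: 2188 people served at 212 kg.
Any bundle with less than 212 kg falls short of 2145.

212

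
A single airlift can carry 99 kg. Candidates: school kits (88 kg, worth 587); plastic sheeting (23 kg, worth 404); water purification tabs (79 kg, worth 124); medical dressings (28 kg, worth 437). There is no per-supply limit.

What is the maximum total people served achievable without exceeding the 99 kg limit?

A density-first pass picks 4×plastic sheeting — 1616 at 92 kg.
Replace plastic sheeting with medical dressings: the trade gains 33 net, giving 1649 at 97 kg.
No other feasible combination exceeds 1649.

1649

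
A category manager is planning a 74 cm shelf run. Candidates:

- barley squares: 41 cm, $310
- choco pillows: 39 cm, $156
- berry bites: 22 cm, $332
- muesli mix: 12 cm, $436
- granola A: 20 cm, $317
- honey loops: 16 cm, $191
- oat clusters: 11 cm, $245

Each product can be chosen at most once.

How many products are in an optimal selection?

4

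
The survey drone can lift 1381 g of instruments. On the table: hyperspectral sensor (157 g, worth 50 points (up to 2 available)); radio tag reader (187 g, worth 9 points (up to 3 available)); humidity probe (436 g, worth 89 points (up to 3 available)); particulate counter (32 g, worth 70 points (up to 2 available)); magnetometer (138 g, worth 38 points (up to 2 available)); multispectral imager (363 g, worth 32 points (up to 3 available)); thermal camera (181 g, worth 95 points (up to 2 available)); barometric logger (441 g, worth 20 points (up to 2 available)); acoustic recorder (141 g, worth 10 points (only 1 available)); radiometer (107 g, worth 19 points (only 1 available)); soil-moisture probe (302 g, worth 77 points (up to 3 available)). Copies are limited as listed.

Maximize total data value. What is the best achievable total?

584

Taking the top-ratio sensors first gives 2×hyperspectral sensor + 2×particulate counter + 2×magnetometer + 2×thermal camera + soil-moisture probe for 583 (1318 g).
The 276 g tied up in 2×magnetometer is better spent on soil-moisture probe — total rises to 584 (1344 g).
Nothing else within 1381 g beats 584.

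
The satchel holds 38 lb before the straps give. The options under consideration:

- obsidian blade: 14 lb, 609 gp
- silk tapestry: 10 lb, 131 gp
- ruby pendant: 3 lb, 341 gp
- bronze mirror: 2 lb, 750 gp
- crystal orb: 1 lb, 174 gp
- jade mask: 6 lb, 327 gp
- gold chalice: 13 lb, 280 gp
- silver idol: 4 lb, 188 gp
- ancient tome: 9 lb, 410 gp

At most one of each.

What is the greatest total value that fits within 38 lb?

By value per lb: bronze mirror 375.00, crystal orb 174.00, ruby pendant 113.67, jade mask 54.50 lead.
A density-first pass picks ruby pendant + bronze mirror + crystal orb + jade mask + gold chalice + silver idol + ancient tome — 2470 at 38 lb.
The 14 lb tied up in crystal orb and gold chalice is better spent on obsidian blade — total rises to 2625 (38 lb).
Runner-up obsidian blade + ruby pendant + bronze mirror + crystal orb + jade mask + ancient tome tops out at 2611.

2625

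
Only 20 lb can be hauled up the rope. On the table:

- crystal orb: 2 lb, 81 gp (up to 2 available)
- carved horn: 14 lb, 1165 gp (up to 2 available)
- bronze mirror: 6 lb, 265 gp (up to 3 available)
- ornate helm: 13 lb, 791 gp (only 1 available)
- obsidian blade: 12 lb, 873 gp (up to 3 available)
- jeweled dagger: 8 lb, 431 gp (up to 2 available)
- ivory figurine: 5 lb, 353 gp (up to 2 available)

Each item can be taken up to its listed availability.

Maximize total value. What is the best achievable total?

1518

Ranking by ratio (value/lb): carved horn 83.21, obsidian blade 72.75, ivory figurine 70.60, ornate helm 60.85.
Best packing: carved horn + ivory figurine — 19 lb, 1518 total.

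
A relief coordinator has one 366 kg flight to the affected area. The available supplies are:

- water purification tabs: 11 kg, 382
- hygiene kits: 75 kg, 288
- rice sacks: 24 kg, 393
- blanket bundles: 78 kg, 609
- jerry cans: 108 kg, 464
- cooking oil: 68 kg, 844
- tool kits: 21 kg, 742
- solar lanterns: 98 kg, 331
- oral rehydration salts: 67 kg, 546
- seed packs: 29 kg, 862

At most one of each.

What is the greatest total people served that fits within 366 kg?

4378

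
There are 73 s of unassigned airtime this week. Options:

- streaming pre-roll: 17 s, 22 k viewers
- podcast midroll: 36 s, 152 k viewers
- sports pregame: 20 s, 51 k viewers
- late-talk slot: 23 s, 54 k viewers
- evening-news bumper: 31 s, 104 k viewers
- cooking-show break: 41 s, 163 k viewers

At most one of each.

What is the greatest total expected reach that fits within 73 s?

267

Ranking by ratio (expected reach/s): podcast midroll 4.22, cooking-show break 3.98, evening-news bumper 3.35, sports pregame 2.55.
Filling by ratio: podcast midroll + evening-news bumper for 256, with 6 s left unused.
The 36 s tied up in podcast midroll is better spent on cooking-show break — total rises to 267 (72 s).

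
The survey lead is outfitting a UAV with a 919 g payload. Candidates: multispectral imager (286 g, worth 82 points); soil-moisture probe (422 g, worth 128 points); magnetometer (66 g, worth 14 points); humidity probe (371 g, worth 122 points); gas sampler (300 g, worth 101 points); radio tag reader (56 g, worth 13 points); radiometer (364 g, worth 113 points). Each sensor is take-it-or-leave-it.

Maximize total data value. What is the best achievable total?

277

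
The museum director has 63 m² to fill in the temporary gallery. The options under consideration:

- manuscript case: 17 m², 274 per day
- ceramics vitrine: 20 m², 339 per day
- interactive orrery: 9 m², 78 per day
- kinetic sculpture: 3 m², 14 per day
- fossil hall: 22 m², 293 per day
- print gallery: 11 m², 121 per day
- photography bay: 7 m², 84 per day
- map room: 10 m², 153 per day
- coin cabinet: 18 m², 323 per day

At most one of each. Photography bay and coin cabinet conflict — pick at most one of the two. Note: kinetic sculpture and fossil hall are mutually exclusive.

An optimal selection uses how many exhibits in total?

3

The maximum expected visitors within 63 m² is 955.
For example ceramics vitrine + fossil hall + coin cabinet achieves it, using 60 m².
All optima have 3 exhibits.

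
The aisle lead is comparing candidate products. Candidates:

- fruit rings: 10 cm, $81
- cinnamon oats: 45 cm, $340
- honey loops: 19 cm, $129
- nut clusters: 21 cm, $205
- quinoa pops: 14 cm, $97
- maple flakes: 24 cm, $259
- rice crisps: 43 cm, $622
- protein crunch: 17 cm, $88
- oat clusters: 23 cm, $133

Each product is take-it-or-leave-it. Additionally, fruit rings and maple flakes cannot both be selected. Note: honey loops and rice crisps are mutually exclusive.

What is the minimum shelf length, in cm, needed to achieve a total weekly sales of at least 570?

43

Need the lightest bundle worth ≥ 570.
rice crisps: 622 weekly sales at 43 cm.
No combination under 43 cm hits 570.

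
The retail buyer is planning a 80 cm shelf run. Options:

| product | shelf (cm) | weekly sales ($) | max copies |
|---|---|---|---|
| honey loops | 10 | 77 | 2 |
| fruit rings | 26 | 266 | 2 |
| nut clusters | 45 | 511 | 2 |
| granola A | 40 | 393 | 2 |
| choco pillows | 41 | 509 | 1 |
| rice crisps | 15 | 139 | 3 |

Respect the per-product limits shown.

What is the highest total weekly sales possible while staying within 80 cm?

852

Ranking by ratio (weekly sales/cm): choco pillows 12.41, nut clusters 11.36, fruit rings 10.23.
Best packing: honey loops + fruit rings + choco pillows — 77 cm, 852 total.
Nothing else within 80 cm beats 852.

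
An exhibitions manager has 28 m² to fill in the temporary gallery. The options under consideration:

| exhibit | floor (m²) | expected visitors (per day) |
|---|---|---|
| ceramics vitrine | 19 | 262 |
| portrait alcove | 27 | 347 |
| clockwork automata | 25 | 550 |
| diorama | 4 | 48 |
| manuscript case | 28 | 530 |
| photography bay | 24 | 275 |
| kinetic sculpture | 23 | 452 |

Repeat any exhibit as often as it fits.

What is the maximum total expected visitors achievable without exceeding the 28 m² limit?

Ranking by ratio (expected visitors/m²): clockwork automata 22.00, kinetic sculpture 19.65, manuscript case 18.93.
The ratio ordering already packs tightly: clockwork automata, 25 m², 550.

550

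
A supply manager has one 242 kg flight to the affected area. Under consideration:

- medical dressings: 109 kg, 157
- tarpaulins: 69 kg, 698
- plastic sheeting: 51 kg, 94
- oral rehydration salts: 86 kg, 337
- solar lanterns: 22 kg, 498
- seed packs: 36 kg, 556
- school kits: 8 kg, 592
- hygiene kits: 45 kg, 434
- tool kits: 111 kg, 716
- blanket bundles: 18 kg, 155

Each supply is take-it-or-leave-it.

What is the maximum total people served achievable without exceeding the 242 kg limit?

The ratio heuristic lands on tarpaulins + solar lanterns + seed packs + school kits + hygiene kits + blanket bundles (2933) but leaves 44 kg idle.
Dropping tarpaulins frees 69 kg; slotting in tool kits (111 kg) lifts the total to 2951 at 240 kg.
Nothing else within 242 kg beats 2951.

2951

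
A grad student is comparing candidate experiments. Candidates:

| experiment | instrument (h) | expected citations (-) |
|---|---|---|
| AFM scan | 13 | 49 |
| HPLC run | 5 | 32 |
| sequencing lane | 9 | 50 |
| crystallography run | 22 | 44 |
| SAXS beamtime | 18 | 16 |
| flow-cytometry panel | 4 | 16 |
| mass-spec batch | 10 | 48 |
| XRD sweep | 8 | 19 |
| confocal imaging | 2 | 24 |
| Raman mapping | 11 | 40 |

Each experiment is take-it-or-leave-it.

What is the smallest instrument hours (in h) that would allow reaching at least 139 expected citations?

26

Minimise h subject to total expected citations ≥ 139.
HPLC run + sequencing lane + mass-spec batch + confocal imaging: 154 expected citations at 26 h.
Any bundle with less than 26 h falls short of 139.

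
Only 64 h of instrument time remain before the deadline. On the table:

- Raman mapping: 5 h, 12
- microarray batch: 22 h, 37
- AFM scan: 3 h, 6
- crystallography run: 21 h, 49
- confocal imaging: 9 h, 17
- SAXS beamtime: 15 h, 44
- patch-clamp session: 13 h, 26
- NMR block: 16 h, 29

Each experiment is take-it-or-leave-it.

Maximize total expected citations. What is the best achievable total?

Ranking by ratio (expected citations/h): SAXS beamtime 2.93, Raman mapping 2.40, crystallography run 2.33.
Taking the top-ratio experiments first gives Raman mapping + AFM scan + crystallography run + SAXS beamtime + patch-clamp session for 137 (57 h).
Dropping AFM scan frees 3 h; slotting in confocal imaging (9 h) lifts the total to 148 at 63 h.
Runner-up AFM scan + crystallography run + confocal imaging + SAXS beamtime + NMR block tops out at 145.

148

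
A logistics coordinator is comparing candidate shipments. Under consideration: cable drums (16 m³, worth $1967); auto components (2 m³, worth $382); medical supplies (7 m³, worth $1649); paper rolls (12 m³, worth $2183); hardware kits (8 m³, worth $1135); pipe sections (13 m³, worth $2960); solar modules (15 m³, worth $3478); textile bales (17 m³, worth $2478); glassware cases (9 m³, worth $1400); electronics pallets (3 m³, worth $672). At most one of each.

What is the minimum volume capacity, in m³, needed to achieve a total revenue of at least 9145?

Need the lightest bundle worth ≥ 9145.
medical supplies + hardware kits + pipe sections + solar modules reaches 9222 using 43 m³.
No combination under 43 m³ hits 9145.

43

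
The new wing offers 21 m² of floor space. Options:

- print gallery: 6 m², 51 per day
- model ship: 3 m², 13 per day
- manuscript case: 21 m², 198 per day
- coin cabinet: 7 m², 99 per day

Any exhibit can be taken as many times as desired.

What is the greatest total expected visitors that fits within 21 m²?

Best packing: 3×coin cabinet — 21 m², 297 total.
No other feasible combination exceeds 297.

297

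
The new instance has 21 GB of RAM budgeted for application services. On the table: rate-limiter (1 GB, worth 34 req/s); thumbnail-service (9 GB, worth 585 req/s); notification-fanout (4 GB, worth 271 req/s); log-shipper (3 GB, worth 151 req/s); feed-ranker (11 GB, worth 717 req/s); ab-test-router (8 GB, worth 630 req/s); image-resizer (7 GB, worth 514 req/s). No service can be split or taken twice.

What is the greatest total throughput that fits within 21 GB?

1486

Taking the top-ratio services first gives rate-limiter + notification-fanout + ab-test-router + image-resizer for 1449 (20 GB).
The 8 GB tied up in rate-limiter and image-resizer is better spent on thumbnail-service — total rises to 1486 (21 GB).
That's the maximum — no swap from here does better than 1486.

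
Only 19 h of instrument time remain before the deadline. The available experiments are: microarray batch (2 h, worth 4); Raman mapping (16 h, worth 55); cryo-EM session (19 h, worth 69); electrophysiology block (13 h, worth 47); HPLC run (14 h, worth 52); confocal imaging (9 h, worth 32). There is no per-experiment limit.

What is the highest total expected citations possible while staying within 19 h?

Greedy by ratio would take 2×microarray batch + HPLC run: 18 h used, total 60.
Replace 2×microarray batch and HPLC run with cryo-EM session: the trade gains 9 net, giving 69 at 19 h.
Every other selection either busts 19 h or fails to beat 69.

69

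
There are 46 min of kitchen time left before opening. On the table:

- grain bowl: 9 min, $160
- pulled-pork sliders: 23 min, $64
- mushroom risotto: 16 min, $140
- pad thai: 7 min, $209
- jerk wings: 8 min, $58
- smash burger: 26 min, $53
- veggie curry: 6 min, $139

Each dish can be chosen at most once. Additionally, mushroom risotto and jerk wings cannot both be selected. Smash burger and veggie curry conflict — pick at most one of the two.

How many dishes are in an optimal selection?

4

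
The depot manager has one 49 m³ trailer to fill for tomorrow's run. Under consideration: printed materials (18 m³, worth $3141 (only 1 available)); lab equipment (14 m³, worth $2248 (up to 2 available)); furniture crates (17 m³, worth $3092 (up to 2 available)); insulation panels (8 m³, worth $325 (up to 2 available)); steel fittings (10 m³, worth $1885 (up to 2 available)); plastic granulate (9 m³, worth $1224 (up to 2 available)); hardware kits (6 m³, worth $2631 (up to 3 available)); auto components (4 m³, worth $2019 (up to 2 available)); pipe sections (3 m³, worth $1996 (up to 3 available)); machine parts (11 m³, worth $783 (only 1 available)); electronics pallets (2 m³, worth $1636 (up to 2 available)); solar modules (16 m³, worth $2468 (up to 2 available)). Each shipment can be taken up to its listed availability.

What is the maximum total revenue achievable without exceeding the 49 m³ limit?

23076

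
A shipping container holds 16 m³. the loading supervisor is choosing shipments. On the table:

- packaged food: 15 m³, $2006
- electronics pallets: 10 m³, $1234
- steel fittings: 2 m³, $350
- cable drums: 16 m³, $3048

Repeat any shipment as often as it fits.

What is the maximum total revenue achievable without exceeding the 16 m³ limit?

3048

Density check — cable drums 190.50, steel fittings 175.00, packaged food 133.73, electronics pallets 123.40 are the best per m³.
Taking cable drums: 16 m³ used, 3048 in revenue.
No other feasible combination exceeds 3048.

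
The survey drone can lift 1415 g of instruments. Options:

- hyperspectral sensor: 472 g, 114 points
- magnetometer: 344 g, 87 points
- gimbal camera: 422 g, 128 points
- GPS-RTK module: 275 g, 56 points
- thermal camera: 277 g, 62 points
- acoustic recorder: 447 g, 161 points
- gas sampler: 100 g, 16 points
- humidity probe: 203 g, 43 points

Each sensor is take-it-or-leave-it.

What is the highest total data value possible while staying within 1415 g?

Taking the top-ratio sensors first gives magnetometer + gimbal camera + acoustic recorder + gas sampler for 392 (1313 g).
Dropping magnetometer and gas sampler frees 444 g; slotting in hyperspectral sensor (472 g) lifts the total to 403 at 1341 g.
That's the maximum — no swap from here does better than 403.

403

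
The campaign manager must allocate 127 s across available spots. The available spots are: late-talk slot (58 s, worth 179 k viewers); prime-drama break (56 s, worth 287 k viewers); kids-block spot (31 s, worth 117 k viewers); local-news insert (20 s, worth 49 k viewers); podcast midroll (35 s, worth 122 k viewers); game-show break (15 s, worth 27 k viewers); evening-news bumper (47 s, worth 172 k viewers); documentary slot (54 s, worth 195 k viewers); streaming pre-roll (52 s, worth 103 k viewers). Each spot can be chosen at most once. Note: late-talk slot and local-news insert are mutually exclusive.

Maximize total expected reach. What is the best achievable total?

526

By expected reach per s: prime-drama break 5.12, kids-block spot 3.77, evening-news bumper 3.66 lead.
Taking prime-drama break + kids-block spot + podcast midroll: 122 s used, 526 in expected reach.
The closest alternative, prime-drama break + game-show break + documentary slot, reaches only 509.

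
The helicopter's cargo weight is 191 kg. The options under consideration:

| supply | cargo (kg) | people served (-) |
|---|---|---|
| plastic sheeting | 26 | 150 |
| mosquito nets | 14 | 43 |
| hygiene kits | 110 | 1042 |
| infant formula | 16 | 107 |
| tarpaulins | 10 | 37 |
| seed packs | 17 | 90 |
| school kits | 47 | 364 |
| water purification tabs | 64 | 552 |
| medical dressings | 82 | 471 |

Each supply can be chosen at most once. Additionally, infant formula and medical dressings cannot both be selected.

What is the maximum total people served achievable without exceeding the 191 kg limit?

Density check — hygiene kits 9.47, water purification tabs 8.62, school kits 7.74, infant formula 6.69 are the best per kg.
Best packing: hygiene kits + infant formula + water purification tabs — 190 kg, 1701 total.
Nothing else feasible within 191 kg beats 1701.

1701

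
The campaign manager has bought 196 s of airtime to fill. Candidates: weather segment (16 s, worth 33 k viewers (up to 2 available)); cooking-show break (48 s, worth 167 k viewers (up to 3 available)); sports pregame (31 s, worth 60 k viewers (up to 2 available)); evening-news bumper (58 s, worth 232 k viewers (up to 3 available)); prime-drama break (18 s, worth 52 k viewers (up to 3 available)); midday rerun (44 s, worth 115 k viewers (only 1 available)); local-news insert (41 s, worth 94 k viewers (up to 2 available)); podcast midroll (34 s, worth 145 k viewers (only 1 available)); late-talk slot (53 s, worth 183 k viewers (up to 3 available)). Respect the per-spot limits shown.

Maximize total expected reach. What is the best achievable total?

748

Filling by ratio: 2×evening-news bumper + 2×prime-drama break + podcast midroll for 713, with 10 s left unused.
Dropping prime-drama break and podcast midroll frees 52 s; slotting in evening-news bumper (58 s) lifts the total to 748 at 192 s.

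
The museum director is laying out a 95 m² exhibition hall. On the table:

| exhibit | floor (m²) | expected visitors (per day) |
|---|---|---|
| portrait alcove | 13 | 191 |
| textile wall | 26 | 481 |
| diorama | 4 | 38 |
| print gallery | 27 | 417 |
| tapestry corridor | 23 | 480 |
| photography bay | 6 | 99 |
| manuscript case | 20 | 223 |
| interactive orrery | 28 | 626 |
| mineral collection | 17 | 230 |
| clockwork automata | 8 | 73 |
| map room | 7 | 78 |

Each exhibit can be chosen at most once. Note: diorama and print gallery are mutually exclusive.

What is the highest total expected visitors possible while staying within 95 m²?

Density check — interactive orrery 22.36, tapestry corridor 20.87, textile wall 18.50 are the best per m².
The ratio heuristic lands on textile wall + diorama + tapestry corridor + photography bay + interactive orrery + map room (1802) but leaves 1 m² idle.
Dropping diorama and photography bay and map room frees 17 m²; slotting in mineral collection (17 m²) lifts the total to 1817 at 94 m².

1817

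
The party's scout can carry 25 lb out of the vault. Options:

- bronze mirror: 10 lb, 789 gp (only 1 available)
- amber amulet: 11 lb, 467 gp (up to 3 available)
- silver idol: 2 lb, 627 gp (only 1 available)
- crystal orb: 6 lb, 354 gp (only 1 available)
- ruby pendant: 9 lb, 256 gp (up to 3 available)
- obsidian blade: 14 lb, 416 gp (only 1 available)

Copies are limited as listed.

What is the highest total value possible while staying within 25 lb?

Filling by ratio: bronze mirror + silver idol + crystal orb for 1770, with 7 lb left unused.
Dropping crystal orb frees 6 lb; slotting in amber amulet (11 lb) lifts the total to 1883 at 23 lb.
No other feasible combination exceeds 1883.

1883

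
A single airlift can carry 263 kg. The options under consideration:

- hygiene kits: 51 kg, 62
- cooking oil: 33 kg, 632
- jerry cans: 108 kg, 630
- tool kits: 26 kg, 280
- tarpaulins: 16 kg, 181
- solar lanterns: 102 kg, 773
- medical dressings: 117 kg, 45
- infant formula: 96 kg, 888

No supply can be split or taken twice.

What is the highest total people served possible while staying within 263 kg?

Greedy by ratio would take hygiene kits + cooking oil + tool kits + tarpaulins + infant formula: 222 kg used, total 2043.
Dropping hygiene kits and tarpaulins frees 67 kg; slotting in solar lanterns (102 kg) lifts the total to 2573 at 257 kg.

2573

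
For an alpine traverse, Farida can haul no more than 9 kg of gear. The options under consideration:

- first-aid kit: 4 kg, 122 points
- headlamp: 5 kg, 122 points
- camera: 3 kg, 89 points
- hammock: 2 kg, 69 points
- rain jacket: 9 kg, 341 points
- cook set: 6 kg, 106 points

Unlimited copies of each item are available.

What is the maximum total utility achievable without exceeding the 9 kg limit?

Best packing: rain jacket — 9 kg, 341 total.
No other feasible combination exceeds 341.

341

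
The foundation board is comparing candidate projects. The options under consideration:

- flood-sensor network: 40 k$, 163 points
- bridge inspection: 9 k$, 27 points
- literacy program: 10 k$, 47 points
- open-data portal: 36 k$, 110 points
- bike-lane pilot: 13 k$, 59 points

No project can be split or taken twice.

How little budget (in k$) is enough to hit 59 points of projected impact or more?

13

Look for the lowest-budget combination reaching 59.
bike-lane pilot reaches 59 using 13 k$.
Below 13 k$ the best achievable stays under 59.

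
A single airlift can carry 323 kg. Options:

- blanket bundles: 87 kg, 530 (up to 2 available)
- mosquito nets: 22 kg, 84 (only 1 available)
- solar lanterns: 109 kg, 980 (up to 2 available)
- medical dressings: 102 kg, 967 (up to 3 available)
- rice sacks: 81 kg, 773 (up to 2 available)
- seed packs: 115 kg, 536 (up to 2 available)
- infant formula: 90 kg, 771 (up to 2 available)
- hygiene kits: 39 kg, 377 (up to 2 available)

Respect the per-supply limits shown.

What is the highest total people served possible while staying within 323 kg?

2927

Greedy by ratio would take mosquito nets + 2×rice sacks + 2×hygiene kits: 262 kg used, total 2384.
Using the slack differently, 2×solar lanterns + medical dressings comes to 2927 at 320 kg.
Nothing else within 323 kg beats 2927.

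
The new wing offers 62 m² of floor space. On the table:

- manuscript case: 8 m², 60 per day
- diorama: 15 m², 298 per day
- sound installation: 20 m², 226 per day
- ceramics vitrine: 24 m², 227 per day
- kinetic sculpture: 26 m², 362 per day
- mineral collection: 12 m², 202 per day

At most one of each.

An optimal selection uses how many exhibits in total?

The maximum expected visitors within 62 m² is 922.
manuscript case + diorama + kinetic sculpture + mineral collection hits 922 at 61 m².
All optima have 4 exhibits.

4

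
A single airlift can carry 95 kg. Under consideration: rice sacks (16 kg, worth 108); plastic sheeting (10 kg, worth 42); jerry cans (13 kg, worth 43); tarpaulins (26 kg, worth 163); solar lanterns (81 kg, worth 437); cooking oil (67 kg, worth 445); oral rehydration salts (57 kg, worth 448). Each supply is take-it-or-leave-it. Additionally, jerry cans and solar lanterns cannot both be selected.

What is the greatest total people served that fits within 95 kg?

653

The ratio heuristic lands on rice sacks + plastic sheeting + oral rehydration salts (598) but leaves 12 kg idle.
The 16 kg tied up in rice sacks is better spent on tarpaulins — total rises to 653 (93 kg).
No other feasible combination exceeds 653.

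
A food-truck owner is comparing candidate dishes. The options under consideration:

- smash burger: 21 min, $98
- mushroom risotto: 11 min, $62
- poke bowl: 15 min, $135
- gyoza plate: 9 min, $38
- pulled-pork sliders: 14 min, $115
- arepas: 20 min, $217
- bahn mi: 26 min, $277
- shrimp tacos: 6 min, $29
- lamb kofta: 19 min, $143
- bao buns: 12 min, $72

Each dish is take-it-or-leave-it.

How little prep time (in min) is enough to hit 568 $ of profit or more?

Look for the lowest-prep combination reaching 568.
Taking pulled-pork sliders + arepas + bahn mi gives 609 (≥ 568) for 60 min.
Below 60 min the best achievable stays under 568.

60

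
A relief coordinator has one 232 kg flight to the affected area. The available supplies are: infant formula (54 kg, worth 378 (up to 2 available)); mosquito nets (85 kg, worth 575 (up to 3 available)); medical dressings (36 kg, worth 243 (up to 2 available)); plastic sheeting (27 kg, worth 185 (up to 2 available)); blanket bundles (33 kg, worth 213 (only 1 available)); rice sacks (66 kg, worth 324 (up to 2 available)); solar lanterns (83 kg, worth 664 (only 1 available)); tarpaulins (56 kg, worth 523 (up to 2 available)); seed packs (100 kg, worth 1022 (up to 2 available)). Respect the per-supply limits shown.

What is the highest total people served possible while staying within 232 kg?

2229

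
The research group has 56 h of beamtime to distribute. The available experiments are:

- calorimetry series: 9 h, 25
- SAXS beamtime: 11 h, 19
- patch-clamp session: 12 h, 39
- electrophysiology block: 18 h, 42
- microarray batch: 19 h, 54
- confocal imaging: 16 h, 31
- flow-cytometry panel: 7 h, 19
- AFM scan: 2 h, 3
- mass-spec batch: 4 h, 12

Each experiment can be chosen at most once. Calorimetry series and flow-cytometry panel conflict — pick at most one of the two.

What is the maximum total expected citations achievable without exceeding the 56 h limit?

154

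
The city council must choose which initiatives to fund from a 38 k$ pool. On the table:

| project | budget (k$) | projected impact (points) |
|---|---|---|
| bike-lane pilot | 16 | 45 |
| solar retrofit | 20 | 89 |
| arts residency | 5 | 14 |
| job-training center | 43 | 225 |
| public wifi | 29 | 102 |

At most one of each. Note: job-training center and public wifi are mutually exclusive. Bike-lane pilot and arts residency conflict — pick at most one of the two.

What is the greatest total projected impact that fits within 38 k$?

134

Ranking by ratio (projected impact/k$): job-training center 5.23, solar retrofit 4.45, public wifi 3.52, bike-lane pilot 2.81.
Bike-lane pilot + solar retrofit uses 36 of the 38 k$ and totals 134.
Nothing else feasible within 38 k$ beats 134.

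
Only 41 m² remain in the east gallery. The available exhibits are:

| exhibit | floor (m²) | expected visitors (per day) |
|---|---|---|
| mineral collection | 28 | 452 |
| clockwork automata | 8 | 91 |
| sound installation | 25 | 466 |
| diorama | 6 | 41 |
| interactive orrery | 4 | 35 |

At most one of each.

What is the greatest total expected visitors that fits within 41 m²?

598

By expected visitors per m²: sound installation 18.64, mineral collection 16.14, clockwork automata 11.38, interactive orrery 8.75 lead.
The ratio heuristic lands on clockwork automata + sound installation + interactive orrery (592) but leaves 4 m² idle.
Replace interactive orrery with diorama: the trade gains 6 net, giving 598 at 39 m².
Next best is clockwork automata + sound installation + interactive orrery at 592 (37 m²) — short by 6.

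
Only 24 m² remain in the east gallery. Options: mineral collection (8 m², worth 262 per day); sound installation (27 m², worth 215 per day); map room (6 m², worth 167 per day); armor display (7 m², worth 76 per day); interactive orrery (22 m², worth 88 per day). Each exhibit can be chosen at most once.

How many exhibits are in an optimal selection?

3

The maximum expected visitors within 24 m² is 505.
For example mineral collection + map room + armor display achieves it, using 21 m².
All optima have 3 exhibits.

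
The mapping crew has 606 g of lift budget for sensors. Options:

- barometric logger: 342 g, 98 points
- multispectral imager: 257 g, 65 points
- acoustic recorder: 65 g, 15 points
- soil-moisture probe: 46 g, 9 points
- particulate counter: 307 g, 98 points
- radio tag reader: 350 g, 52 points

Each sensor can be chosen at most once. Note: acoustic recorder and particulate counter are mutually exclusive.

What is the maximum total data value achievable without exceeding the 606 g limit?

Taking barometric logger + multispectral imager: 599 g used, 163 in data value.
Nothing else feasible within 606 g beats 163.

163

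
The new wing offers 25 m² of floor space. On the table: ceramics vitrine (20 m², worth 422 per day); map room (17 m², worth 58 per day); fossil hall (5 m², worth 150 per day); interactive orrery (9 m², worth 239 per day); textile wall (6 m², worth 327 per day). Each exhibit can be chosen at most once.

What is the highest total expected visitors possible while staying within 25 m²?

The ratio ordering already packs tightly: fossil hall + interactive orrery + textile wall, 20 m², 716.
The spare 5 m² is too small for any remaining exhibit, and no exchange beats 716.

716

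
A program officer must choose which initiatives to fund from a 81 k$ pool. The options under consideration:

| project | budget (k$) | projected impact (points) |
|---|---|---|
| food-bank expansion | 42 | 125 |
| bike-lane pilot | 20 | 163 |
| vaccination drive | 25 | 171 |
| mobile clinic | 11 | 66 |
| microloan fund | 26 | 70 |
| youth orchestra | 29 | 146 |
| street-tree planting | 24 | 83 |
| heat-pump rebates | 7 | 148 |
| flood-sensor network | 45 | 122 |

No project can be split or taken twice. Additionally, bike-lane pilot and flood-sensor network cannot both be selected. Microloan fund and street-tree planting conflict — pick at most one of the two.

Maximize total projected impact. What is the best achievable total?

628

By projected impact per k$: heat-pump rebates 21.14, bike-lane pilot 8.15, vaccination drive 6.84 lead.
A density-first pass picks bike-lane pilot + vaccination drive + mobile clinic + heat-pump rebates — 548 at 63 k$.
Dropping mobile clinic frees 11 k$; slotting in youth orchestra (29 k$) lifts the total to 628 at 81 k$.
Runner-up bike-lane pilot + vaccination drive + street-tree planting + heat-pump rebates tops out at 565.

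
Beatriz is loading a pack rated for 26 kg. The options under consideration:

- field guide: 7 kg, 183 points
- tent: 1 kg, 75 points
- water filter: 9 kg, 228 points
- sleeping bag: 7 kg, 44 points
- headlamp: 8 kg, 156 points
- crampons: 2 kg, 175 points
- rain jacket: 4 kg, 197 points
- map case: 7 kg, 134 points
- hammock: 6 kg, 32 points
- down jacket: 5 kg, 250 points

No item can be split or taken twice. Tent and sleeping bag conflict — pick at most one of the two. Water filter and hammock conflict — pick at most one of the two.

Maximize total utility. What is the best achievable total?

1014

Taking field guide + tent + crampons + rain jacket + map case + down jacket: 26 kg used, 1014 in utility.
Nothing else feasible within 26 kg beats 1014.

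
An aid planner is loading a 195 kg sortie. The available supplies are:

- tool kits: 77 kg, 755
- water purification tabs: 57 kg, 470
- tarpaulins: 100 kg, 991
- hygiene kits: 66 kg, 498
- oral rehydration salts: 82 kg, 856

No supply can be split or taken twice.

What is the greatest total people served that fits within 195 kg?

1847

Best packing: tarpaulins + oral rehydration salts — 182 kg, 1847 total.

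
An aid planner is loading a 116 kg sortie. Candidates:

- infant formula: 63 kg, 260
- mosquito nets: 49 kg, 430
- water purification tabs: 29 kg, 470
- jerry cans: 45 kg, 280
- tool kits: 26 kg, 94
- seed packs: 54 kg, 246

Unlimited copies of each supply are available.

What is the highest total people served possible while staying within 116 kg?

Density check — water purification tabs 16.21, mosquito nets 8.78, jerry cans 6.22, seed packs 4.56 are the best per kg.
Best packing: 4×water purification tabs — 116 kg, 1880 total.
That's the maximum — no swap from here does better than 1880.

1880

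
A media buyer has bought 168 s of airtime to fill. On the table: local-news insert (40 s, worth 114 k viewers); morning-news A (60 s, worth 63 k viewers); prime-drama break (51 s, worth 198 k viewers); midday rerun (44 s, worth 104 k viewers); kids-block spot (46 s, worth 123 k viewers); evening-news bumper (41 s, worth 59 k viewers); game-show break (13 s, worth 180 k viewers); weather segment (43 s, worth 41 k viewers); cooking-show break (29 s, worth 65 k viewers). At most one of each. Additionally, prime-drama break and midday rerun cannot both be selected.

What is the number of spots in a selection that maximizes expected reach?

4

The maximum expected reach within 168 s is 615.
local-news insert + prime-drama break + kids-block spot + game-show break hits 615 at 150 s.
Any selection reaching 615 contains exactly 4 spots.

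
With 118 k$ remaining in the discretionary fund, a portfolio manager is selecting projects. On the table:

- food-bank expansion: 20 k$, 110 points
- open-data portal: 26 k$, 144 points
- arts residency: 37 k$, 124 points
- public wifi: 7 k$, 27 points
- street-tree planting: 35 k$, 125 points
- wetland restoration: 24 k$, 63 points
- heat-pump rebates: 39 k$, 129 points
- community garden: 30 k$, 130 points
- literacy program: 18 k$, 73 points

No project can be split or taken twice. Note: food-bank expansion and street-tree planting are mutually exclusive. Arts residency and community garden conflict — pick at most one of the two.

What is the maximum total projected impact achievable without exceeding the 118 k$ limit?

520

Density check — open-data portal 5.54, food-bank expansion 5.50, community garden 4.33, literacy program 4.06 are the best per k$.
A density-first pass picks food-bank expansion + open-data portal + public wifi + community garden + literacy program — 484 at 101 k$.
Replace public wifi with wetland restoration: the trade gains 36 net, giving 520 at 118 k$.
The closest alternative, food-bank expansion + open-data portal + heat-pump rebates + community garden, reaches only 513.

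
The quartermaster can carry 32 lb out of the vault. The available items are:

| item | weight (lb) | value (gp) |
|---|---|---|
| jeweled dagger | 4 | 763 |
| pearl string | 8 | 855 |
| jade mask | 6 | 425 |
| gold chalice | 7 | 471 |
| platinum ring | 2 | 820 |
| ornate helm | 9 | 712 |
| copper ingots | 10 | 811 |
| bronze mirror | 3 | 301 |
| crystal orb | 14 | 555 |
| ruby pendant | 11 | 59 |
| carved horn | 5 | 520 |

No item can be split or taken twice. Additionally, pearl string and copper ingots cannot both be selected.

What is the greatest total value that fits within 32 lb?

3971

Ranking by ratio (value/lb): platinum ring 410.00, jeweled dagger 190.75, pearl string 106.88.
Jeweled dagger + pearl string + platinum ring + ornate helm + bronze mirror + carved horn uses 31 of the 32 lb and totals 3971.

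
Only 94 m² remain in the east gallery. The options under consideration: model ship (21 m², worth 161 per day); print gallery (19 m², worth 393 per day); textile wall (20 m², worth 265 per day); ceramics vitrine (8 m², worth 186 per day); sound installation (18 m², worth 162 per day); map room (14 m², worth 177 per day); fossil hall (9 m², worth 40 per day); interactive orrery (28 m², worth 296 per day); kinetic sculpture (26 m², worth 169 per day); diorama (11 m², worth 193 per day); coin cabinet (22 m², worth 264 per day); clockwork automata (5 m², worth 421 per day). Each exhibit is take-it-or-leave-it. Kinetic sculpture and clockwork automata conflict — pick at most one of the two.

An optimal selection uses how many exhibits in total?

7

Best achievable expected visitors is 1762.
print gallery + textile wall + ceramics vitrine + fossil hall + diorama + coin cabinet + clockwork automata hits 1762 at 94 m².
All optima have 7 exhibits.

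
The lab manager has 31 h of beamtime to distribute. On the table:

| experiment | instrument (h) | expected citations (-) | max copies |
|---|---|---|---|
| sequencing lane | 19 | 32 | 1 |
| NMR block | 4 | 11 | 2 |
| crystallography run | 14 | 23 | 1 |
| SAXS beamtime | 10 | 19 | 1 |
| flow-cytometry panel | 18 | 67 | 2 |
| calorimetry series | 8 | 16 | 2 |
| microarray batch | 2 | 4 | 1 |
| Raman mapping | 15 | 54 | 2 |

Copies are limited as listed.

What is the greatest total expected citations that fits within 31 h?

108

Filling by ratio: 2×NMR block + flow-cytometry panel + microarray batch for 93, with 3 h left unused.
Replace 2×NMR block and flow-cytometry panel and microarray batch with 2×Raman mapping: the trade gains 15 net, giving 108 at 30 h.
Nothing else within 31 h beats 108.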